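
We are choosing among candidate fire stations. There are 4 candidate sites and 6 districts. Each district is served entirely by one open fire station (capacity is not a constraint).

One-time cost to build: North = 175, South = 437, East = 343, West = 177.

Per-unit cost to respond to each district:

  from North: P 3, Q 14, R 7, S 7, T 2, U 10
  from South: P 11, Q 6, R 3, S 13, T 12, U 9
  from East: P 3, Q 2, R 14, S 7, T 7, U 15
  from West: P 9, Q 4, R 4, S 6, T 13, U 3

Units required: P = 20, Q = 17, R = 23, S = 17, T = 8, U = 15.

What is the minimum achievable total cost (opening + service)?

For any fixed open set, each district goes to its cheapest open site; total = fixed + service.
{North, West}: P→North 3·20=60, Q→West 4·17=68, R→West 4·23=92, S→West 6·17=102, T→North 2·8=16, U→West 3·15=45. Service 383; fixed 352; total 735.
{West}: service 591 + fixed 177 = 768
{East, West}: P→East 3·20=60, Q→East 2·17=34, R→West 4·23=92, S→West 6·17=102, T→East 7·8=56, U→West 3·15=45. Service 389; fixed 520; total 909.
{North, South, East, West}: service 326 + fixed 1132 = 1458
(All 15 nonempty subsets were checked; North and West is lowest.)

Minimum total cost: 735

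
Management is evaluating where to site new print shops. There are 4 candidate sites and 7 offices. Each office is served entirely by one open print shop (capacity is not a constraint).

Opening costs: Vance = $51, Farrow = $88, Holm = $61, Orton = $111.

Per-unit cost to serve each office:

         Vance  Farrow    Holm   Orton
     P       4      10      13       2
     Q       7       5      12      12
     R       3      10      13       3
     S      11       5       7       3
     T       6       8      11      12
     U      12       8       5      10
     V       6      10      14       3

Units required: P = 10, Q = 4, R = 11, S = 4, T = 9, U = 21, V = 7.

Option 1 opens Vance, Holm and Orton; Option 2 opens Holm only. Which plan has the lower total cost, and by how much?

Option 1 is cheaper by 216.

Option 1: {Vance, Holm, Orton}: P→Orton 2·10=20, Q→Vance 7·4=28, R→Vance 3·11=33, S→Orton 3·4=12, T→Vance 6·9=54, U→Holm 5·21=105, V→Orton 3·7=21. Service 273; fixed 223; total 496.
Option 2: {Holm}: P→Holm 13·10=130, Q→Holm 12·4=48, R→Holm 13·11=143, S→Holm 7·4=28, T→Holm 11·9=99, U→Holm 5·21=105, V→Holm 14·7=98. Service 651; fixed 61; total 712.
Difference: |496 − 712| = 216.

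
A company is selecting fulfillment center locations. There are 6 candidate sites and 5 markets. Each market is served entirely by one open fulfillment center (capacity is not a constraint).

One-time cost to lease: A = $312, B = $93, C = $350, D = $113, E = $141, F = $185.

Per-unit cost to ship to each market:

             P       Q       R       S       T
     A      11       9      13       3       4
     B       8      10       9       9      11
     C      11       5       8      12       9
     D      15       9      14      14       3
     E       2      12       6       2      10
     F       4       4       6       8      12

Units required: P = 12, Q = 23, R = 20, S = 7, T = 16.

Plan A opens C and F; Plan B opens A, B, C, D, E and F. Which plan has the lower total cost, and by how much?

Plan A: {C, F}: P→F 4·12=48, Q→F 4·23=92, R→F 6·20=120, S→F 8·7=56, T→C 9·16=144. Service 460; fixed 535; total 995.
Plan B: {A, B, C, D, E, F}: P→E 2·12=24, Q→F 4·23=92, R→E 6·20=120, S→E 2·7=14, T→D 3·16=48. Service 298; fixed 1194; total 1492.
Difference: |995 − 1492| = 497.

Plan A is cheaper by 497.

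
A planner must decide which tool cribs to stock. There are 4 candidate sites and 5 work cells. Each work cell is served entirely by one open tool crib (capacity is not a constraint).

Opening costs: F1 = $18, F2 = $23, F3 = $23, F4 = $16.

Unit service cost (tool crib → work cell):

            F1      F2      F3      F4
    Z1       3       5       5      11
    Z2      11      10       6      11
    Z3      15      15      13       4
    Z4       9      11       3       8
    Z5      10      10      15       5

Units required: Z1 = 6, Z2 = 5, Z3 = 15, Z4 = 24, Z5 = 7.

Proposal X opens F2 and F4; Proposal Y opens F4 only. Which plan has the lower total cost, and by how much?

Proposal X: {F2, F4}: Z1→F2 5·6=30, Z2→F2 10·5=50, Z3→F4 4·15=60, Z4→F4 8·24=192, Z5→F4 5·7=35. Service 367; fixed 39; total 406.
Proposal Y: {F4}: Z1→F4 11·6=66, Z2→F4 11·5=55, Z3→F4 4·15=60, Z4→F4 8·24=192, Z5→F4 5·7=35. Service 408; fixed 16; total 424.
Difference: |406 − 424| = 18.

Proposal X is cheaper by 18.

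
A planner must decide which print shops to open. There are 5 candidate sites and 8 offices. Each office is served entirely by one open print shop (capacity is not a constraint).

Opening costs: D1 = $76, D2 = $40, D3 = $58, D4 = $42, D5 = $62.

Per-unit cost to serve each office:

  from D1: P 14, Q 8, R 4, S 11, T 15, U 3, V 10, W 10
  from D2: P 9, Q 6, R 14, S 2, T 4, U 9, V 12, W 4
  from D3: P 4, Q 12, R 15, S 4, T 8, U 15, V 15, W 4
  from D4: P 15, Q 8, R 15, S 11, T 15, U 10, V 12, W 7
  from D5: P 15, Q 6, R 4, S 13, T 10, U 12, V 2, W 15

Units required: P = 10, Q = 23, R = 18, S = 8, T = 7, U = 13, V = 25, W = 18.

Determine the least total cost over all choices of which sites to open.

For any fixed open set, each office goes to its cheapest open site; total = fixed + service.
{D1, D2, D5}: P→D2 9·10=90, Q→D2 6·23=138, R→D1 4·18=72, S→D2 2·8=16, T→D2 4·7=28, U→D1 3·13=39, V→D5 2·25=50, W→D2 4·18=72. Service 505; fixed 178; total 683.
{D2, D5}: service 583 + fixed 102 = 685
{D1, D2, D3, D5}: service 455 + fixed 236 = 691
{D1, D2, D3, D4, D5}: P→D3 4·10=40, Q→D2 6·23=138, R→D1 4·18=72, S→D2 2·8=16, T→D2 4·7=28, U→D1 3·13=39, V→D5 2·25=50, W→D2 4·18=72. Service 455; fixed 278; total 733.
No other subset beats 683.

Minimum total cost: 683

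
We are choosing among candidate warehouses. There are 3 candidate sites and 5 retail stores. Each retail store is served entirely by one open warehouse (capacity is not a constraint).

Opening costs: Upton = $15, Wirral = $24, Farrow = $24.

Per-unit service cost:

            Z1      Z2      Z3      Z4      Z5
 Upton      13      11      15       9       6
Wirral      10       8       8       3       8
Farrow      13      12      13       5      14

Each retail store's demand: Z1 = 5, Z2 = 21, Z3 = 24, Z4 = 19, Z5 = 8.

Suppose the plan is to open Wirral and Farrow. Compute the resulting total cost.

Each retail store is assigned to its cheapest site among the open ones.
{Wirral, Farrow}: Z1→Wirral 10·5=50, Z2→Wirral 8·21=168, Z3→Wirral 8·24=192, Z4→Wirral 3·19=57, Z5→Wirral 8·8=64. Service 531; fixed 48; total 579.

Total cost: 579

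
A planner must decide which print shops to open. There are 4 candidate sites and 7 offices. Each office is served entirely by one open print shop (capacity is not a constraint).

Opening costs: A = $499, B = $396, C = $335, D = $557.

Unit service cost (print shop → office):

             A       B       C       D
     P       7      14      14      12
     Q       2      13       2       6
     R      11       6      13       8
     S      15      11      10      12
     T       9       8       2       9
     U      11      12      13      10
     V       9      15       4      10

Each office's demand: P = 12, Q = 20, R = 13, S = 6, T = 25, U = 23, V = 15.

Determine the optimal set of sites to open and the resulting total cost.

For any fixed open set, each office goes to its cheapest open site; total = fixed + service.
{C}: P→C 14·12=168, Q→C 2·20=40, R→C 13·13=169, S→C 10·6=60, T→C 2·25=50, U→C 13·23=299, V→C 4·15=60. Service 846; fixed 335; total 1181.
{B, C}: P→B 14·12=168, Q→C 2·20=40, R→B 6·13=78, S→C 10·6=60, T→C 2·25=50, U→B 12·23=276, V→C 4·15=60. Service 732; fixed 731; total 1463.
{A}: service 970 + fixed 499 = 1469
{A, B, C, D}: service 602 + fixed 1787 = 2389
(All 15 nonempty subsets were checked; C only is lowest.)

Open C only; minimum total cost 1181.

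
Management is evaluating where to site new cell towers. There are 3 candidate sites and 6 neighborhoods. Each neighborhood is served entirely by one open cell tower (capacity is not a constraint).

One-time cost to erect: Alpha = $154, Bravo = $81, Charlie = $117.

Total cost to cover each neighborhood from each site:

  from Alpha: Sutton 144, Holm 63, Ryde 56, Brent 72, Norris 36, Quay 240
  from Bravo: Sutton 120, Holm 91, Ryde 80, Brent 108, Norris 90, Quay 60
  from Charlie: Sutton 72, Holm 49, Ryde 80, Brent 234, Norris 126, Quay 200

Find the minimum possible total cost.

For any fixed open set, each neighborhood goes to its cheapest open site; total = fixed + service.
{Bravo}: Sutton→Bravo 120, Holm→Bravo 91, Ryde→Bravo 80, Brent→Bravo 108, Norris→Bravo 90, Quay→Bravo 60. Service 549; fixed 81; total 630.
{Alpha, Bravo}: service 407 + fixed 235 = 642
{Bravo, Charlie}: service 459 + fixed 198 = 657
{Alpha, Bravo, Charlie}: service 345 + fixed 352 = 697
No other subset beats 630.

Minimum total cost: 630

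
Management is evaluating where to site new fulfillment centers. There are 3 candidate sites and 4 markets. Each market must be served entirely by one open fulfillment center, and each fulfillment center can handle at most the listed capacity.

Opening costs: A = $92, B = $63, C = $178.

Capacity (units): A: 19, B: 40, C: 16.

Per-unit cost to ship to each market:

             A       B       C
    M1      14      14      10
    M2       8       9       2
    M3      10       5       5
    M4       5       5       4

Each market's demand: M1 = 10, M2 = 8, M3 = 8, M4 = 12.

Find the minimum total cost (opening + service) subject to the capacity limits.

Open {B}: M1→B 14·10=140, M2→B 9·8=72, M3→B 5·8=40, M4→B 5·12=60.
Loads: B carries 38/40. Service 312; fixed 63; total 375.
Next best feasible plan costs 459.

Minimum total cost: 375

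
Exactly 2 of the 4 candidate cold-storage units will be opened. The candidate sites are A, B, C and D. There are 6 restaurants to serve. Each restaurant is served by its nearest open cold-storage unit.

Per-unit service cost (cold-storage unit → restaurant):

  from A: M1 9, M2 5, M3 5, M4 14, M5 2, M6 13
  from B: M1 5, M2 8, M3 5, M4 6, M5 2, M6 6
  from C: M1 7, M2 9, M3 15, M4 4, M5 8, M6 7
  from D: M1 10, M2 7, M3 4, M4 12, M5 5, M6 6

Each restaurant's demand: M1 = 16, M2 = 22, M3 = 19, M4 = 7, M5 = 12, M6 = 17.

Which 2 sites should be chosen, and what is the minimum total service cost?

With exactly 2 open, each restaurant uses its cheapest among the chosen.
{A, B}: M1→B 5·16=80, M2→A 5·22=110, M3→A 5·19=95, M4→B 6·7=42, M5→A 2·12=24, M6→B 6·17=102. Service cost 453.
{B, D}: service cost 478
{A, C}: service cost 488
Among all 6 size-2 choices, {A, B} is lowest.

Choose A and B; total service cost 453.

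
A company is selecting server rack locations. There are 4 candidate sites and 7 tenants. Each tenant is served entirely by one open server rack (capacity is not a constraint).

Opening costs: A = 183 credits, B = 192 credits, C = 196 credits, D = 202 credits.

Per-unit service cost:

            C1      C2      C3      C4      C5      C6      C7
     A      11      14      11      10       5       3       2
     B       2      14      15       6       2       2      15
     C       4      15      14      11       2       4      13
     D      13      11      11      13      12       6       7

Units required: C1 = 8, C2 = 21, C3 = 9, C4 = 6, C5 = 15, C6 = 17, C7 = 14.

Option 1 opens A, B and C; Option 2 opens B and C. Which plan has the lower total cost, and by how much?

Option 1: {A, B, C}: C1→B 2·8=16, C2→A 14·21=294, C3→A 11·9=99, C4→B 6·6=36, C5→B 2·15=30, C6→B 2·17=34, C7→A 2·14=28. Service 537; fixed 571; total 1108.
Option 2: {B, C}: C1→B 2·8=16, C2→B 14·21=294, C3→C 14·9=126, C4→B 6·6=36, C5→B 2·15=30, C6→B 2·17=34, C7→C 13·14=182. Service 718; fixed 388; total 1106.
Difference: |1108 − 1106| = 2.

Option 2 is cheaper by 2.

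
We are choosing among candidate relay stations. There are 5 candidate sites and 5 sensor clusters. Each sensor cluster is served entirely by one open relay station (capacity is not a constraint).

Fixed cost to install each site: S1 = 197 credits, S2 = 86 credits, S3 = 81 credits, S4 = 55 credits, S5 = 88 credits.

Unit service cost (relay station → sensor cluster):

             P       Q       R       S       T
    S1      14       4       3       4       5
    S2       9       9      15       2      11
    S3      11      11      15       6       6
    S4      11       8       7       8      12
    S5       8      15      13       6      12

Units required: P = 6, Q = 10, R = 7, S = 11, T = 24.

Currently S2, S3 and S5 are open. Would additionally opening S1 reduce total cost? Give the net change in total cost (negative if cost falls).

No — net change +53 (cost rises by 53).

Current service cost with {S2, S3, S5}: 395.
Adding S1: each sensor cluster re-picks its cheapest; new service cost 251, saving 144.
Extra fixed cost: 197. Net change = 197 − 144 = 53.
(Totals: 650 → 703.)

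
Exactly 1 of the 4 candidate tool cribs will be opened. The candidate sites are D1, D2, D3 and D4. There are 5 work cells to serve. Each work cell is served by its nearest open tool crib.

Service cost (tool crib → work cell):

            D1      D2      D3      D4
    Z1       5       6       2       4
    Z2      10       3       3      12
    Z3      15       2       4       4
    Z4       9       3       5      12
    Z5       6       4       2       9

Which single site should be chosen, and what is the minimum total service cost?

With exactly 1 open, each work cell uses its cheapest among the chosen.
{D3}: Z1→D3 2, Z2→D3 3, Z3→D3 4, Z4→D3 5, Z5→D3 2. Service cost 16.
{D2}: service cost 18
{D4}: service cost 41
Among all 4 size-1 choices, {D3} is lowest.

Choose D3 only; total service cost 16.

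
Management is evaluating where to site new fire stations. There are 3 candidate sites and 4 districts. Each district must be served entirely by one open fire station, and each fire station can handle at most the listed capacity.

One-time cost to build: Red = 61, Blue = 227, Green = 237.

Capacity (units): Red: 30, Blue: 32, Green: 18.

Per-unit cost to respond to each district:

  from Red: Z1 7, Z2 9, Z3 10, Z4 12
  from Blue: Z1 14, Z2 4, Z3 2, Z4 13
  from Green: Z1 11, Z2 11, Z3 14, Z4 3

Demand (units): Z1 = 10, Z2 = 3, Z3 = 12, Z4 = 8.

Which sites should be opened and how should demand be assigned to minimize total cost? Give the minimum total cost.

Minimum total cost: 490

Open {Red, Blue}: Z1→Red 7·10=70, Z2→Blue 4·3=12, Z3→Blue 2·12=24, Z4→Red 12·8=96.
Loads: Red carries 18/30, Blue carries 15/32. Service 202; fixed 288; total 490.
Next best feasible plan costs 498.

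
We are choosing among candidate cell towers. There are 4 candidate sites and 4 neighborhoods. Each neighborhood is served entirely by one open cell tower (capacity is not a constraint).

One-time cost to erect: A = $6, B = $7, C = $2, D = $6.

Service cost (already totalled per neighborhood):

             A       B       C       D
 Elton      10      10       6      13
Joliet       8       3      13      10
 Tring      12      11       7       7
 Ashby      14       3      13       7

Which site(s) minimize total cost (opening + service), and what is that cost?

Open B and C; minimum total cost 28.

For any fixed open set, each neighborhood goes to its cheapest open site; total = fixed + service.
{B, C}: Elton→C 6, Joliet→B 3, Tring→C 7, Ashby→B 3. Service 19; fixed 9; total 28.
{A, B, C}: service 19 + fixed 15 = 34
{B}: service 27 + fixed 7 = 34
{A, B, C, D}: service 19 + fixed 21 = 40
No other subset beats 28.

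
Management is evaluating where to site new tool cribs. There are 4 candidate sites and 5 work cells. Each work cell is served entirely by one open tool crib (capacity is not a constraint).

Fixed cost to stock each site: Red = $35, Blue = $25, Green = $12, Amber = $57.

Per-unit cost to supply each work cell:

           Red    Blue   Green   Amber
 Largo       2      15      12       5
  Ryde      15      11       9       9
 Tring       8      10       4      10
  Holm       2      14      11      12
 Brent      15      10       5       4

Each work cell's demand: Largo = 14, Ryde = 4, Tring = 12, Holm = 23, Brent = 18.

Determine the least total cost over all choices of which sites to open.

Minimum total cost: 295

For any fixed open set, each work cell goes to its cheapest open site; total = fixed + service.
{Red, Green}: Largo→Red 2·14=28, Ryde→Green 9·4=36, Tring→Green 4·12=48, Holm→Red 2·23=46, Brent→Green 5·18=90. Service 248; fixed 47; total 295.
{Red, Blue, Green}: Largo→Red 2·14=28, Ryde→Green 9·4=36, Tring→Green 4·12=48, Holm→Red 2·23=46, Brent→Green 5·18=90. Service 248; fixed 72; total 320.
{Red, Green, Amber}: service 230 + fixed 104 = 334
{Red, Blue, Green, Amber}: Largo→Red 2·14=28, Ryde→Green 9·4=36, Tring→Green 4·12=48, Holm→Red 2·23=46, Brent→Amber 4·18=72. Service 230; fixed 129; total 359.
(All 15 nonempty subsets were checked; Red and Green is lowest.)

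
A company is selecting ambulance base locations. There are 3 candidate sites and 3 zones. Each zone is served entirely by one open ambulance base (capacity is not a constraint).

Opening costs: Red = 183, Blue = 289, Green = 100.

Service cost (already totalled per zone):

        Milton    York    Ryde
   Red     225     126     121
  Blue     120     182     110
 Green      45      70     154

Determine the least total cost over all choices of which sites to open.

For any fixed open set, each zone goes to its cheapest open site; total = fixed + service.
{Green}: Milton→Green 45, York→Green 70, Ryde→Green 154. Service 269; fixed 100; total 369.
{Red, Green}: Milton→Green 45, York→Green 70, Ryde→Red 121. Service 236; fixed 283; total 519.
{Blue, Green}: service 225 + fixed 389 = 614
{Red, Blue, Green}: Milton→Green 45, York→Green 70, Ryde→Blue 110. Service 225; fixed 572; total 797.
No other subset beats 369.

Minimum total cost: 369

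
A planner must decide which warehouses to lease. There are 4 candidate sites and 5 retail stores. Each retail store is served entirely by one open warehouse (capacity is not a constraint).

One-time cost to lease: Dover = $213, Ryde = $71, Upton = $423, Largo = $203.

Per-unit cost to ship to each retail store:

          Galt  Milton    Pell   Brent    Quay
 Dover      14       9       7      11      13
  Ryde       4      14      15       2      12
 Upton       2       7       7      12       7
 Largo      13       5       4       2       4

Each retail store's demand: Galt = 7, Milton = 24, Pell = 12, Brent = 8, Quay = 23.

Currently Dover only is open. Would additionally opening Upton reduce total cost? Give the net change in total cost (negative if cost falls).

No — net change +153 (cost rises by 153).

Current service cost with {Dover}: 785.
Adding Upton: each retail store re-picks its cheapest; new service cost 515, saving 270.
Extra fixed cost: 423. Net change = 423 − 270 = 153.
(Totals: 998 → 1151.)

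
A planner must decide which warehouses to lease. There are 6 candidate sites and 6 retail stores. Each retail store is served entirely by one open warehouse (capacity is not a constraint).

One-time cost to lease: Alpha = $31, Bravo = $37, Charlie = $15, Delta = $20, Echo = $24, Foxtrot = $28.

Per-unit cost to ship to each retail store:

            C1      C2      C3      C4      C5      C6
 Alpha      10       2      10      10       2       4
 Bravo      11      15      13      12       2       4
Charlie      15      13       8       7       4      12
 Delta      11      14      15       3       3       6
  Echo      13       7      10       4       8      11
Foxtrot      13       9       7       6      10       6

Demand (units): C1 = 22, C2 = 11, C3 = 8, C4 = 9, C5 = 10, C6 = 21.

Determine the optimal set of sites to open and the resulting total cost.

For any fixed open set, each retail store goes to its cheapest open site; total = fixed + service.
{Alpha, Charlie, Delta}: C1→Alpha 10·22=220, C2→Alpha 2·11=22, C3→Charlie 8·8=64, C4→Delta 3·9=27, C5→Alpha 2·10=20, C6→Alpha 4·21=84. Service 437; fixed 66; total 503.
{Alpha, Delta}: C1→Alpha 10·22=220, C2→Alpha 2·11=22, C3→Alpha 10·8=80, C4→Delta 3·9=27, C5→Alpha 2·10=20, C6→Alpha 4·21=84. Service 453; fixed 51; total 504.
{Alpha, Delta, Foxtrot}: service 429 + fixed 79 = 508
{Alpha, Bravo, Charlie, Delta, Echo, Foxtrot}: service 429 + fixed 155 = 584
No other subset beats 503.

Open Alpha, Charlie and Delta; minimum total cost 503.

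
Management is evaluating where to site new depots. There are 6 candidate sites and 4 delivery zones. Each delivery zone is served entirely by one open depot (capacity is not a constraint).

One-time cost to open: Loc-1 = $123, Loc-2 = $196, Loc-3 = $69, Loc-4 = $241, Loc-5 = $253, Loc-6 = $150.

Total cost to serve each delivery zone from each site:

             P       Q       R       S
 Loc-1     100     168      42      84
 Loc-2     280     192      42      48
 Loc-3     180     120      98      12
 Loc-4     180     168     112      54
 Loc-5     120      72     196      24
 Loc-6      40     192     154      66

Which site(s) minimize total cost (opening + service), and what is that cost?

Open Loc-1 and Loc-3; minimum total cost 466.

For any fixed open set, each delivery zone goes to its cheapest open site; total = fixed + service.
{Loc-1, Loc-3}: P→Loc-1 100, Q→Loc-3 120, R→Loc-1 42, S→Loc-3 12. Service 274; fixed 192; total 466.
{Loc-3}: service 410 + fixed 69 = 479
{Loc-3, Loc-6}: service 270 + fixed 219 = 489
{Loc-1, Loc-2, Loc-3, Loc-4, Loc-5, Loc-6}: service 166 + fixed 1032 = 1198
No other subset beats 466.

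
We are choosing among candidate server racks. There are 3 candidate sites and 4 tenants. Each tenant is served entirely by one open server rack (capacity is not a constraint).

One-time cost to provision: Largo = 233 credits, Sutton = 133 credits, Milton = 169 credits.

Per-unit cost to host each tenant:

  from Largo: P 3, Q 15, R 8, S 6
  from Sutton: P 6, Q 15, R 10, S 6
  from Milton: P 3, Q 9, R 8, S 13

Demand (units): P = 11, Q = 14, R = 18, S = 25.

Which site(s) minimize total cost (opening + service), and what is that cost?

Open Sutton only; minimum total cost 739.

For any fixed open set, each tenant goes to its cheapest open site; total = fixed + service.
{Sutton}: P→Sutton 6·11=66, Q→Sutton 15·14=210, R→Sutton 10·18=180, S→Sutton 6·25=150. Service 606; fixed 133; total 739.
{Sutton, Milton}: service 453 + fixed 302 = 755
{Largo}: service 537 + fixed 233 = 770
{Largo, Sutton, Milton}: service 453 + fixed 535 = 988
(All 7 nonempty subsets were checked; Sutton only is lowest.)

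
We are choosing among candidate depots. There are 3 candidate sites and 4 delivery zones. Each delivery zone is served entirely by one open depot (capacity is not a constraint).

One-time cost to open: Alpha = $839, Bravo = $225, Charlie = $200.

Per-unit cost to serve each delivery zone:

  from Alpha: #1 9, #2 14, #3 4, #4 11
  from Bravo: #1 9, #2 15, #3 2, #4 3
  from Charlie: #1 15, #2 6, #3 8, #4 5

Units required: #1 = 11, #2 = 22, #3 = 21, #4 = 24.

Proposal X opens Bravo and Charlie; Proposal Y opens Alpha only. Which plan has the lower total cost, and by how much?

Proposal X: {Bravo, Charlie}: #1→Bravo 9·11=99, #2→Charlie 6·22=132, #3→Bravo 2·21=42, #4→Bravo 3·24=72. Service 345; fixed 425; total 770.
Proposal Y: {Alpha}: #1→Alpha 9·11=99, #2→Alpha 14·22=308, #3→Alpha 4·21=84, #4→Alpha 11·24=264. Service 755; fixed 839; total 1594.
Difference: |770 − 1594| = 824.

Proposal X is cheaper by 824.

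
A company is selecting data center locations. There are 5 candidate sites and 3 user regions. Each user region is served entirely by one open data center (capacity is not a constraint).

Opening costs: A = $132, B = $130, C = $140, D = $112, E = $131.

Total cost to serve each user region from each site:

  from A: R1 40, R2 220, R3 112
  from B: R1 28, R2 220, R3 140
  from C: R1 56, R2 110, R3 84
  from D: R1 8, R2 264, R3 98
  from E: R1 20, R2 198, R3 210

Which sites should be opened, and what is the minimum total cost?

Open C only; minimum total cost 390.

For any fixed open set, each user region goes to its cheapest open site; total = fixed + service.
{C}: R1→C 56, R2→C 110, R3→C 84. Service 250; fixed 140; total 390.
{C, D}: R1→D 8, R2→C 110, R3→C 84. Service 202; fixed 252; total 454.
{D}: service 370 + fixed 112 = 482
{A, B, C, D, E}: service 202 + fixed 645 = 847
No other subset beats 390.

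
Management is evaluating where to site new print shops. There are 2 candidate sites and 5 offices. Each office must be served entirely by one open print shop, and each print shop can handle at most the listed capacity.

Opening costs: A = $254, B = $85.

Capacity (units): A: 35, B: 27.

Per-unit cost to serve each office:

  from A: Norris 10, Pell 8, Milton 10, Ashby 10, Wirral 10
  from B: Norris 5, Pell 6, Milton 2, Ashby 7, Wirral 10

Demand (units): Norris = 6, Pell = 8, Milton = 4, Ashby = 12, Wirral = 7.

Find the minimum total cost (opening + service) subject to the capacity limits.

Open {A, B}: Norris→B 5·6=30, Pell→A 8·8=64, Milton→B 2·4=8, Ashby→B 7·12=84, Wirral→A 10·7=70.
Loads: A carries 15/35, B carries 22/27. Service 256; fixed 339; total 595.
Next best feasible plan costs 609.

Minimum total cost: 595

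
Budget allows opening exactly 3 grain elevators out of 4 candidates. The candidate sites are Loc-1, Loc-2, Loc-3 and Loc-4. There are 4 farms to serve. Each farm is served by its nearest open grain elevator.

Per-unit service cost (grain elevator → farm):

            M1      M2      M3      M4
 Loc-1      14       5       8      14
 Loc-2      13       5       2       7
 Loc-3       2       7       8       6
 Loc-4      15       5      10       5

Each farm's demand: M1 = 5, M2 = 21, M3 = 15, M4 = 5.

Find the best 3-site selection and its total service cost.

Choose Loc-2, Loc-3 and Loc-4; total service cost 170.

With exactly 3 open, each farm uses its cheapest among the chosen.
{Loc-2, Loc-3, Loc-4}: M1→Loc-3 2·5=10, M2→Loc-2 5·21=105, M3→Loc-2 2·15=30, M4→Loc-4 5·5=25. Service cost 170.
{Loc-1, Loc-2, Loc-3}: service cost 175
{Loc-1, Loc-2, Loc-4}: service cost 225
Among all 4 size-3 choices, {Loc-2, Loc-3, Loc-4} is lowest.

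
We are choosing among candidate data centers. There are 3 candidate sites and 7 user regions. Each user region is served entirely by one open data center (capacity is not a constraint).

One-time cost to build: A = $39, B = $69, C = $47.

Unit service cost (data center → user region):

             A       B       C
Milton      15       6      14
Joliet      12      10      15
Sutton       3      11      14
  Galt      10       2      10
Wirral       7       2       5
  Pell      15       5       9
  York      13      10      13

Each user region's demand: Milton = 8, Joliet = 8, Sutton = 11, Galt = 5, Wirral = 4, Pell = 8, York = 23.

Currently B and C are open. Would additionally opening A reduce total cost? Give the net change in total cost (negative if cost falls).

Yes — net change −49 (cost falls by 49).

Current service cost with {B, C}: 537.
Adding A: each user region re-picks its cheapest; new service cost 449, saving 88.
Extra fixed cost: 39. Net change = 39 − 88 = -49.
(Totals: 653 → 604.)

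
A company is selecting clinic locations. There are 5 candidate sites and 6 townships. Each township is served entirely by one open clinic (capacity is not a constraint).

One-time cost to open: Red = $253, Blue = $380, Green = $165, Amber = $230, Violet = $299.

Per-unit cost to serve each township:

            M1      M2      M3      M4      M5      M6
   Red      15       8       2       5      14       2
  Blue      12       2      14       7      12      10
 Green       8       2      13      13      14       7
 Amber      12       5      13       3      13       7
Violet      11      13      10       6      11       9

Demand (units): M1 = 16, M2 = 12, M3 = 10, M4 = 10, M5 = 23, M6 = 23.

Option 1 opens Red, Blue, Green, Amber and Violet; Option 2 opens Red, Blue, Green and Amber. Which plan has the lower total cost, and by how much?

Option 1: {Red, Blue, Green, Amber, Violet}: M1→Green 8·16=128, M2→Blue 2·12=24, M3→Red 2·10=20, M4→Amber 3·10=30, M5→Violet 11·23=253, M6→Red 2·23=46. Service 501; fixed 1327; total 1828.
Option 2: {Red, Blue, Green, Amber}: M1→Green 8·16=128, M2→Blue 2·12=24, M3→Red 2·10=20, M4→Amber 3·10=30, M5→Blue 12·23=276, M6→Red 2·23=46. Service 524; fixed 1028; total 1552.
Difference: |1828 − 1552| = 276.

Option 2 is cheaper by 276.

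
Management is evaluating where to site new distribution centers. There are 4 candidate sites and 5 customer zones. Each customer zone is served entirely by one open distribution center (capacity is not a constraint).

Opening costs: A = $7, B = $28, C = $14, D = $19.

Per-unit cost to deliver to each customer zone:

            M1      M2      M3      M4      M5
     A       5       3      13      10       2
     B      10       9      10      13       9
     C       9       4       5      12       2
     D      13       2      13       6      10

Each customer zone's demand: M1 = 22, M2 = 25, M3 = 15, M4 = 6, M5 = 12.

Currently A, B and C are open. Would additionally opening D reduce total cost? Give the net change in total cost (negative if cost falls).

Current service cost with {A, B, C}: 344.
Adding D: each customer zone re-picks its cheapest; new service cost 295, saving 49.
Extra fixed cost: 19. Net change = 19 − 49 = -30.
(Totals: 393 → 363.)

Yes — net change −30 (cost falls by 30).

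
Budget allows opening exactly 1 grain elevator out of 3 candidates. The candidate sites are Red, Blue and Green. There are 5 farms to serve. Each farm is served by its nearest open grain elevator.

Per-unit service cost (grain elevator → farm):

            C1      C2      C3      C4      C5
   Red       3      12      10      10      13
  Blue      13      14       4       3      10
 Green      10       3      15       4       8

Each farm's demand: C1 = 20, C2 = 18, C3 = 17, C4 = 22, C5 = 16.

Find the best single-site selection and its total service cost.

Choose Green only; total service cost 725.

With exactly 1 open, each farm uses its cheapest among the chosen.
{Green}: C1→Green 10·20=200, C2→Green 3·18=54, C3→Green 15·17=255, C4→Green 4·22=88, C5→Green 8·16=128. Service cost 725.
{Blue}: service cost 806
{Red}: service cost 874
Among all 3 size-1 choices, {Green} is lowest.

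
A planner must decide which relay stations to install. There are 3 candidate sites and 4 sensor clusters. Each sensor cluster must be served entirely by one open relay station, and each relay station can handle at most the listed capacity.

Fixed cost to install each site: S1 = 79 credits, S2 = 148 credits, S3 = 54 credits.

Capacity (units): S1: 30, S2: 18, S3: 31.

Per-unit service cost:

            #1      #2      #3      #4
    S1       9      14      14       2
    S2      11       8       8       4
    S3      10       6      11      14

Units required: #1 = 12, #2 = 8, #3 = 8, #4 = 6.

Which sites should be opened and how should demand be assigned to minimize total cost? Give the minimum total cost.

Minimum total cost: 389

Open {S1, S3}: #1→S1 9·12=108, #2→S3 6·8=48, #3→S3 11·8=88, #4→S1 2·6=12.
Loads: S1 carries 18/30, S3 carries 16/31. Service 256; fixed 133; total 389.
Next best feasible plan costs 401.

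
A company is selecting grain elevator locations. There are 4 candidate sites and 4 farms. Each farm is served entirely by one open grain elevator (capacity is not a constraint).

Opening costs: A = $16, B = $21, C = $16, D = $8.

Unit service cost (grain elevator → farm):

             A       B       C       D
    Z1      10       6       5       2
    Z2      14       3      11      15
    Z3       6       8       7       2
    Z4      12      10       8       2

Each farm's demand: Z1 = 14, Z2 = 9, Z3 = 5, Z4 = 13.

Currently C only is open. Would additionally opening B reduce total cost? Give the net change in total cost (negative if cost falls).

Yes — net change −51 (cost falls by 51).

Current service cost with {C}: 308.
Adding B: each farm re-picks its cheapest; new service cost 236, saving 72.
Extra fixed cost: 21. Net change = 21 − 72 = -51.
(Totals: 324 → 273.)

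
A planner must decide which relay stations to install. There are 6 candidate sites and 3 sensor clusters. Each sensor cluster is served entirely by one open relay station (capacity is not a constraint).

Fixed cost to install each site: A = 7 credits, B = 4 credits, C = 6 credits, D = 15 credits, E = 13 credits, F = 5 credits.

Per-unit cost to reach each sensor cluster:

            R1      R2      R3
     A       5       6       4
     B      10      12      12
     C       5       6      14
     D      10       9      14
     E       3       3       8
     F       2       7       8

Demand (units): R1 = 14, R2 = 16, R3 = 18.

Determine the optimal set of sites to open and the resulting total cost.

Open A, E and F; minimum total cost 173.

For any fixed open set, each sensor cluster goes to its cheapest open site; total = fixed + service.
{A, E, F}: R1→F 2·14=28, R2→E 3·16=48, R3→A 4·18=72. Service 148; fixed 25; total 173.
{A, B, E, F}: service 148 + fixed 29 = 177
{A, C, E, F}: service 148 + fixed 31 = 179
{A, B, C, D, E, F}: R1→F 2·14=28, R2→E 3·16=48, R3→A 4·18=72. Service 148; fixed 50; total 198.
No other subset beats 173.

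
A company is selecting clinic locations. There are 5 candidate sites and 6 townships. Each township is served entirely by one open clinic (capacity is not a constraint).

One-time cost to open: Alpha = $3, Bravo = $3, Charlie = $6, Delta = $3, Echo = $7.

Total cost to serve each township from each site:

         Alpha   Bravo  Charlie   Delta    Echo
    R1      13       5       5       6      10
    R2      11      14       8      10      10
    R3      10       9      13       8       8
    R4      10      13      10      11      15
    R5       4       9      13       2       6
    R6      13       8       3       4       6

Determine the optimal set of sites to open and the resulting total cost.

For any fixed open set, each township goes to its cheapest open site; total = fixed + service.
{Delta}: R1→Delta 6, R2→Delta 10, R3→Delta 8, R4→Delta 11, R5→Delta 2, R6→Delta 4. Service 41; fixed 3; total 44.
{Charlie, Delta}: service 36 + fixed 9 = 45
{Alpha, Delta}: service 40 + fixed 6 = 46
{Alpha, Bravo, Charlie, Delta, Echo}: service 36 + fixed 22 = 58
No other subset beats 44.

Open Delta only; minimum total cost 44.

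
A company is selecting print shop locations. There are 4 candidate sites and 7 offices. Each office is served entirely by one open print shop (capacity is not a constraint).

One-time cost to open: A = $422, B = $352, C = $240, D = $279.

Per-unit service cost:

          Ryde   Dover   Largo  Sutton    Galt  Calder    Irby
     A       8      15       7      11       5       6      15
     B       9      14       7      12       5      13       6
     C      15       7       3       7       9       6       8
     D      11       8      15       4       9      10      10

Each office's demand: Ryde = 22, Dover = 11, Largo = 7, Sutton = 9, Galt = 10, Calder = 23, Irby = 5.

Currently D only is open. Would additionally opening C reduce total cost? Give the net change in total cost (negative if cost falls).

No — net change +43 (cost rises by 43).

Current service cost with {D}: 841.
Adding C: each office re-picks its cheapest; new service cost 644, saving 197.
Extra fixed cost: 240. Net change = 240 − 197 = 43.
(Totals: 1120 → 1163.)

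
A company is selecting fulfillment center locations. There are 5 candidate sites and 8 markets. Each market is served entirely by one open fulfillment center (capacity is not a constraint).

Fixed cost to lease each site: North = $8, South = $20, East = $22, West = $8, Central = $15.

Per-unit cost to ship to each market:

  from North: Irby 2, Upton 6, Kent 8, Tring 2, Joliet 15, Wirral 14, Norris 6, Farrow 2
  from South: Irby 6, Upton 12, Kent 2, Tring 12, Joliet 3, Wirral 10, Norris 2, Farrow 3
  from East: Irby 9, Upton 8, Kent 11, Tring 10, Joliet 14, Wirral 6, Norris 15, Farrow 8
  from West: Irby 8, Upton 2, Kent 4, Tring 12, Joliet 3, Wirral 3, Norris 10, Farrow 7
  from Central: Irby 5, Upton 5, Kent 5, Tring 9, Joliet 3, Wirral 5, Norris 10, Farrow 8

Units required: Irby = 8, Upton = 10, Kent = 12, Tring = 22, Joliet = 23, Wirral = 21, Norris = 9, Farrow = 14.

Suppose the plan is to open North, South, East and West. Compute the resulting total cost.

Each market is assigned to its cheapest site among the open ones.
{North, South, East, West}: Irby→North 2·8=16, Upton→West 2·10=20, Kent→South 2·12=24, Tring→North 2·22=44, Joliet→South 3·23=69, Wirral→West 3·21=63, Norris→South 2·9=18, Farrow→North 2·14=28. Service 282; fixed 58; total 340.

Total cost: 340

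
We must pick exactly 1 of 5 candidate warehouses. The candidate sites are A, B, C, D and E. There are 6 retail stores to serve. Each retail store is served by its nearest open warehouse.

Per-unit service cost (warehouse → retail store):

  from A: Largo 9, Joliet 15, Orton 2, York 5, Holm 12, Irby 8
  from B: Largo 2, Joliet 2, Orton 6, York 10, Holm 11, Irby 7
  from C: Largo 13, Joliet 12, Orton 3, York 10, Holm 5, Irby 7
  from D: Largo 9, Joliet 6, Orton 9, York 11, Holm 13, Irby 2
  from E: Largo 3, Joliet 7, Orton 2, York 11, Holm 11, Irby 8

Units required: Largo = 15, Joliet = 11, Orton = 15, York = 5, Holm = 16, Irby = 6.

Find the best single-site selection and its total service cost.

With exactly 1 open, each retail store uses its cheapest among the chosen.
{B}: Largo→B 2·15=30, Joliet→B 2·11=22, Orton→B 6·15=90, York→B 10·5=50, Holm→B 11·16=176, Irby→B 7·6=42. Service cost 410.
{E}: service cost 431
{C}: service cost 544
Among all 5 size-1 choices, {B} is lowest.

Choose B only; total service cost 410.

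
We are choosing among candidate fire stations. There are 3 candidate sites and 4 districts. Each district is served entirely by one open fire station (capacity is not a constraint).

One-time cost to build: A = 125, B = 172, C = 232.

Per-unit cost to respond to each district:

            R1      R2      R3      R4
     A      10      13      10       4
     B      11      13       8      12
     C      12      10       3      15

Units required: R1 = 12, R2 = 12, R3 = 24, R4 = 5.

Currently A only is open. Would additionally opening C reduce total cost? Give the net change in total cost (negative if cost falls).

Current service cost with {A}: 536.
Adding C: each district re-picks its cheapest; new service cost 332, saving 204.
Extra fixed cost: 232. Net change = 232 − 204 = 28.
(Totals: 661 → 689.)

No — net change +28 (cost rises by 28).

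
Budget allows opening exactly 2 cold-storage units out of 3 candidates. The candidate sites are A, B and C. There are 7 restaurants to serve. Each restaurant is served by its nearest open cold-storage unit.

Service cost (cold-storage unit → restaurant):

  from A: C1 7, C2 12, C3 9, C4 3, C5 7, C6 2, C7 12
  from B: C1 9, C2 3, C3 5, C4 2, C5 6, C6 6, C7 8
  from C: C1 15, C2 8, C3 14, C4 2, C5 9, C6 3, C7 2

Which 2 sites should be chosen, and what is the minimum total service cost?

With exactly 2 open, each restaurant uses its cheapest among the chosen.
{B, C}: C1→B 9, C2→B 3, C3→B 5, C4→B 2, C5→B 6, C6→C 3, C7→C 2. Service cost 30.
{A, B}: service cost 33
{A, C}: service cost 37
Among all 3 size-2 choices, {B, C} is lowest.

Choose B and C; total service cost 30.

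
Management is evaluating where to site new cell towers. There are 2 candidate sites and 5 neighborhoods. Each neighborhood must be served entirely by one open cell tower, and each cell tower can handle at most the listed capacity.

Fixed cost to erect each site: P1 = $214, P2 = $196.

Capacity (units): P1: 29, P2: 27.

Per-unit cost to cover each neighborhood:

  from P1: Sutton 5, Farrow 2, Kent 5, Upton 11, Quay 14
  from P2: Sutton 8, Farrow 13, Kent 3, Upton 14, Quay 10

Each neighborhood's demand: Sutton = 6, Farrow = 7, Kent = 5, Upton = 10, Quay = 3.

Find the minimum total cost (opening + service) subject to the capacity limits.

Open {P1, P2}: Sutton→P1 5·6=30, Farrow→P1 2·7=14, Kent→P2 3·5=15, Upton→P1 11·10=110, Quay→P2 10·3=30.
Loads: P1 carries 23/29, P2 carries 8/27. Service 199; fixed 410; total 609.
Next best feasible plan costs 619.

Minimum total cost: 609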